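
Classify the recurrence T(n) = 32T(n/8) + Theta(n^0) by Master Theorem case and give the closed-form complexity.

Master Theorem for T(n) = 32T(n/8) + O(n^0):

a = 32, b = 8, c = 0
log_b(a) = log_8(32) = 1.6667

Case 1: c = 0 < log_8(32) = 1.6667
T(n) = O(n^(log_8 32))

For T(n) = 32T(n/8) + O(n^0): log_8(32) = 1.6667. This is Case 1 of the Master Theorem (c < log_b(a), work dominated by leaves), giving O(n^(log_8 32)).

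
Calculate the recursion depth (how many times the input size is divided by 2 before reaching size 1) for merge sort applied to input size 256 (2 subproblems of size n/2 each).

For divide and conquer with division factor 2:

Problem sizes at each level:
Level 0: 256
Level 1: 128
Level 2: 64
Level 3: 32
Level 4: 16
Level 5: 8
Level 6: 4
Level 7: 2
Level 8: 1

The root is level 0 and the size-1 base case is level 8 (the tree spans levels 0 through 8, i.e. 9 levels counting the root), so the depth is the number of divisions: log_2(256) = 8

The recursion tree depth is log_2(256) = 8. At each level, the problem size is divided by 2, so it takes 8 divisions to reduce to a base case of size 1. The algorithm makes 2 recursive calls at each level.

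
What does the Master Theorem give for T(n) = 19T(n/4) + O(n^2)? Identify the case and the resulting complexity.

Master Theorem for T(n) = 19T(n/4) + O(n^2):

a = 19, b = 4, c = 2
log_b(a) = log_4(19) = 2.1240

Case 1: c = 2 < log_4(19) = 2.1240
T(n) = O(n^(log_4 19))

For T(n) = 19T(n/4) + O(n^2): log_4(19) = 2.1240. This is Case 1 of the Master Theorem (c < log_b(a), work dominated by leaves), giving O(n^(log_4 19)).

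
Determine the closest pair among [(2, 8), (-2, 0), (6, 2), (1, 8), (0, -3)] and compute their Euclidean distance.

Computing all pairwise distances among 5 points:

d((2, 8), (-2, 0)) = 8.9443
d((2, 8), (6, 2)) = 7.2111
d((2, 8), (1, 8)) = 1.0 <-- minimum
d((2, 8), (0, -3)) = 11.1803
d((-2, 0), (6, 2)) = 8.2462
d((-2, 0), (1, 8)) = 8.544
d((-2, 0), (0, -3)) = 3.6056
d((6, 2), (1, 8)) = 7.8102
d((6, 2), (0, -3)) = 7.8102
d((1, 8), (0, -3)) = 11.0454

Closest pair: (2, 8) and (1, 8) with distance 1.0

The closest pair is (2, 8) and (1, 8) with Euclidean distance 1.0. For 5 points, brute-force pairwise comparison is shown above. For large n, the divide-and-conquer algorithm (sort by x, recurse on halves, check the dividing strip) achieves O(n log n).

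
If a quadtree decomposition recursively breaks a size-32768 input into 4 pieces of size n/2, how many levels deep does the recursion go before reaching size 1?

For divide and conquer with division factor 2:

Problem sizes at each level:
Level 0: 32768
Level 1: 16384
Level 2: 8192
Level 3: 4096
Level 4: 2048
Level 5: 1024
Level 6: 512
Level 7: 256
Level 8: 128
Level 9: 64
Level 10: 32
Level 11: 16
Level 12: 8
Level 13: 4
Level 14: 2
Level 15: 1

The root is level 0 and the size-1 base case is level 15 (the tree spans levels 0 through 15, i.e. 16 levels counting the root), so the depth is the number of divisions: log_2(32768) = 15

The recursion tree depth is log_2(32768) = 15. At each level, the problem size is divided by 2, so it takes 15 divisions to reduce to a base case of size 1. The algorithm makes 4 recursive calls at each level.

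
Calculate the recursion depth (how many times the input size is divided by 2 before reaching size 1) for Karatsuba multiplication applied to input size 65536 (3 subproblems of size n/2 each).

For divide and conquer with division factor 2:

Problem sizes at each level:
Level 0: 65536
Level 1: 32768
Level 2: 16384
Level 3: 8192
Level 4: 4096
Level 5: 2048
Level 6: 1024
Level 7: 512
Level 8: 256
Level 9: 128
Level 10: 64
Level 11: 32
Level 12: 16
Level 13: 8
Level 14: 4
Level 15: 2
Level 16: 1

The root is level 0 and the size-1 base case is level 16 (the tree spans levels 0 through 16, i.e. 17 levels counting the root), so the depth is the number of divisions: log_2(65536) = 16

The recursion tree depth is log_2(65536) = 16. At each level, the problem size is divided by 2, so it takes 16 divisions to reduce to a base case of size 1. The algorithm makes 3 recursive calls at each level.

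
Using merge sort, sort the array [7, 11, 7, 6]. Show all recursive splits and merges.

Merge sort trace:

Split: [7, 11, 7, 6] -> [7, 11] and [7, 6]
  Split: [7, 11] -> [7] and [11]
  Merge: [7] + [11] -> [7, 11]
  Split: [7, 6] -> [7] and [6]
  Merge: [7] + [6] -> [6, 7]
Merge: [7, 11] + [6, 7] -> [6, 7, 7, 11]

Final sorted array: [6, 7, 7, 11]

The merge sort proceeds by recursively splitting the array and merging sorted halves.
After all merges, the sorted array is [6, 7, 7, 11].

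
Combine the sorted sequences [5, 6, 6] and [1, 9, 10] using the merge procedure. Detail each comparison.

Merging process:

Compare 5 vs 1: take 1 from right. Merged: [1]
Compare 5 vs 9: take 5 from left. Merged: [1, 5]
Compare 6 vs 9: take 6 from left. Merged: [1, 5, 6]
Compare 6 vs 9: take 6 from left. Merged: [1, 5, 6, 6]
Append remaining from right: [9, 10]. Merged: [1, 5, 6, 6, 9, 10]

Final merged array: [1, 5, 6, 6, 9, 10]
Total comparisons: 4

The merged array is [1, 5, 6, 6, 9, 10], requiring 4 comparisons. The merge step runs in O(n) time where n is the total number of elements.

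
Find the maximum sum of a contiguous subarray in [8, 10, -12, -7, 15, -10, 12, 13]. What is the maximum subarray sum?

Using Kadane's algorithm on [8, 10, -12, -7, 15, -10, 12, 13]:

Scanning through the array:
Position 1 (value 10): max_ending_here = 18, max_so_far = 18
Position 2 (value -12): max_ending_here = 6, max_so_far = 18
Position 3 (value -7): max_ending_here = -1, max_so_far = 18
Position 4 (value 15): max_ending_here = 15, max_so_far = 18
Position 5 (value -10): max_ending_here = 5, max_so_far = 18
Position 6 (value 12): max_ending_here = 17, max_so_far = 18
Position 7 (value 13): max_ending_here = 30, max_so_far = 30

Maximum subarray: [15, -10, 12, 13]
Maximum sum: 30

The maximum subarray is [15, -10, 12, 13] with sum 30. This subarray runs from index 4 to index 7.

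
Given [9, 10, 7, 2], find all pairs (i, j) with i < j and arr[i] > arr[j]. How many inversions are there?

Finding inversions in [9, 10, 7, 2]:

(0, 2): arr[0]=9 > arr[2]=7
(0, 3): arr[0]=9 > arr[3]=2
(1, 2): arr[1]=10 > arr[2]=7
(1, 3): arr[1]=10 > arr[3]=2
(2, 3): arr[2]=7 > arr[3]=2

Total inversions: 5

The array has 5 inversion(s): (0,2), (0,3), (1,2), (1,3), (2,3). Each pair (i,j) satisfies i < j and arr[i] > arr[j].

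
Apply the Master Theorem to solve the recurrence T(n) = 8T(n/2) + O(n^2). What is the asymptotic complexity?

Master Theorem for T(n) = 8T(n/2) + O(n^2):

a = 8, b = 2, c = 2
log_b(a) = log_2(8) = 3.0000

Case 1: c = 2 < log_2(8) = 3.0000
T(n) = O(n^(log_2 8)) = O(n^3)

For T(n) = 8T(n/2) + O(n^2): log_2(8) = 3.0000. This is Case 1 of the Master Theorem (c < log_b(a), work dominated by leaves), giving O(n^3).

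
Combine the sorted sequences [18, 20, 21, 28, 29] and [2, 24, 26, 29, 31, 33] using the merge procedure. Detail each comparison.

Merging process:

Compare 18 vs 2: take 2 from right. Merged: [2]
Compare 18 vs 24: take 18 from left. Merged: [2, 18]
Compare 20 vs 24: take 20 from left. Merged: [2, 18, 20]
Compare 21 vs 24: take 21 from left. Merged: [2, 18, 20, 21]
Compare 28 vs 24: take 24 from right. Merged: [2, 18, 20, 21, 24]
Compare 28 vs 26: take 26 from right. Merged: [2, 18, 20, 21, 24, 26]
Compare 28 vs 29: take 28 from left. Merged: [2, 18, 20, 21, 24, 26, 28]
Compare 29 vs 29: take 29 from left. Merged: [2, 18, 20, 21, 24, 26, 28, 29]
Append remaining from right: [29, 31, 33]. Merged: [2, 18, 20, 21, 24, 26, 28, 29, 29, 31, 33]

Final merged array: [2, 18, 20, 21, 24, 26, 28, 29, 29, 31, 33]
Total comparisons: 8

The merged array is [2, 18, 20, 21, 24, 26, 28, 29, 29, 31, 33], requiring 8 comparisons. The merge step runs in O(n) time where n is the total number of elements.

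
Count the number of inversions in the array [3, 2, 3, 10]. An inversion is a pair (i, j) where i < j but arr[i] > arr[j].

Finding inversions in [3, 2, 3, 10]:

(0, 1): arr[0]=3 > arr[1]=2

Total inversions: 1

The array has 1 inversion(s): (0,1). Each pair (i,j) satisfies i < j and arr[i] > arr[j].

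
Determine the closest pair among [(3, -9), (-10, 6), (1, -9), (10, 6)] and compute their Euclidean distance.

Computing all pairwise distances among 4 points:

d((3, -9), (-10, 6)) = 19.8494
d((3, -9), (1, -9)) = 2.0 <-- minimum
d((3, -9), (10, 6)) = 16.5529
d((-10, 6), (1, -9)) = 18.6011
d((-10, 6), (10, 6)) = 20.0
d((1, -9), (10, 6)) = 17.4929

Closest pair: (3, -9) and (1, -9) with distance 2.0

The closest pair is (3, -9) and (1, -9) with Euclidean distance 2.0. For 4 points, brute-force pairwise comparison is shown above. For large n, the divide-and-conquer algorithm (sort by x, recurse on halves, check the dividing strip) achieves O(n log n).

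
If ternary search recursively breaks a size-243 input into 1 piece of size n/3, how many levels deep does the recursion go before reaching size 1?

For divide and conquer with division factor 3:

Problem sizes at each level:
Level 0: 243
Level 1: 81
Level 2: 27
Level 3: 9
Level 4: 3
Level 5: 1

The root is level 0 and the size-1 base case is level 5 (the tree spans levels 0 through 5, i.e. 6 levels counting the root), so the depth is the number of divisions: log_3(243) = 5

The recursion tree depth is log_3(243) = 5. At each level, the problem size is divided by 3, so it takes 5 divisions to reduce to a base case of size 1. The algorithm makes 1 recursive call at each level.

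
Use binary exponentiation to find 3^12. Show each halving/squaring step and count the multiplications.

Computing 3^12 by squaring (build up from 3^1; each line after the first costs one multiplication):

3^1 = 3
3^2 = (3^1)^2 = 3^2 = 9
3^3 = 3 * 3^2 = 3 * 9 = 27
3^6 = (3^3)^2 = 27^2 = 729
3^12 = (3^6)^2 = 729^2 = 531441

Result: 531441
Multiplications needed: 4 (4 lines after 3^1)

3^12 = 531441. Using exponentiation by squaring, this requires 4 multiplications. The key idea: if the exponent is even, square the half-power; if odd, multiply by the base once.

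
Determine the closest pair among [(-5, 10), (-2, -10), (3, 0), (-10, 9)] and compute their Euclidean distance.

Computing all pairwise distances among 4 points:

d((-5, 10), (-2, -10)) = 20.2237
d((-5, 10), (3, 0)) = 12.8062
d((-5, 10), (-10, 9)) = 5.099 <-- minimum
d((-2, -10), (3, 0)) = 11.1803
d((-2, -10), (-10, 9)) = 20.6155
d((3, 0), (-10, 9)) = 15.8114

Closest pair: (-5, 10) and (-10, 9) with distance 5.099

The closest pair is (-5, 10) and (-10, 9) with Euclidean distance 5.099. For 4 points, brute-force pairwise comparison is shown above. For large n, the divide-and-conquer algorithm (sort by x, recurse on halves, check the dividing strip) achieves O(n log n).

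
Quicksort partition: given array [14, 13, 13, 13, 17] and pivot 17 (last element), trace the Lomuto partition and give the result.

Lomuto partition with pivot = 17:

Initial array: [14, 13, 13, 13, 17]

arr[0]=14 <= 17: swap with position 0, array becomes [14, 13, 13, 13, 17]
arr[1]=13 <= 17: swap with position 1, array becomes [14, 13, 13, 13, 17]
arr[2]=13 <= 17: swap with position 2, array becomes [14, 13, 13, 13, 17]
arr[3]=13 <= 17: swap with position 3, array becomes [14, 13, 13, 13, 17]

Place pivot at position 4: [14, 13, 13, 13, 17]
Pivot position: 4

After partitioning with pivot 17, the array becomes [14, 13, 13, 13, 17]. The pivot is placed at index 4. All elements to the left of the pivot are <= 17, and all elements to the right are > 17.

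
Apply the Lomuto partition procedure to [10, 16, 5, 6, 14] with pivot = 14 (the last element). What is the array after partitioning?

Lomuto partition with pivot = 14:

Initial array: [10, 16, 5, 6, 14]

arr[0]=10 <= 14: swap with position 0, array becomes [10, 16, 5, 6, 14]
arr[1]=16 > 14: no swap
arr[2]=5 <= 14: swap with position 1, array becomes [10, 5, 16, 6, 14]
arr[3]=6 <= 14: swap with position 2, array becomes [10, 5, 6, 16, 14]

Place pivot at position 3: [10, 5, 6, 14, 16]
Pivot position: 3

After partitioning with pivot 14, the array becomes [10, 5, 6, 14, 16]. The pivot is placed at index 3. All elements to the left of the pivot are <= 14, and all elements to the right are > 14.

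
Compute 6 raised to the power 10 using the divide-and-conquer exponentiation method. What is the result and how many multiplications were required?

Computing 6^10 by squaring (build up from 6^1; each line after the first costs one multiplication):

6^1 = 6
6^2 = (6^1)^2 = 6^2 = 36
6^4 = (6^2)^2 = 36^2 = 1296
6^5 = 6 * 6^4 = 6 * 1296 = 7776
6^10 = (6^5)^2 = 7776^2 = 60466176

Result: 60466176
Multiplications needed: 4 (4 lines after 6^1)

6^10 = 60466176. Using exponentiation by squaring, this requires 4 multiplications. The key idea: if the exponent is even, square the half-power; if odd, multiply by the base once.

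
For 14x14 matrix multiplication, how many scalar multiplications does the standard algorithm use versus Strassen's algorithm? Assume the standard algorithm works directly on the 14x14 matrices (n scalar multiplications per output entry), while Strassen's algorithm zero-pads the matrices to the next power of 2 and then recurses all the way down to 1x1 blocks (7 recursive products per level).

Matrix multiplication for 14x14 matrices:

Strassen's algorithm requires power-of-2 dimensions. Pad 14x14 to 16x16 (next power of 2).

Standard algorithm: 14^3 = 2744 multiplications
Strassen's algorithm: 7^(log2(16)) = 7^4 = 2401 multiplications
Savings: 2744 - 2401 = 343 multiplications

Standard: 2744 multiplications (14^3). Strassen: 2401 multiplications (7^4, after padding to 16x16). Strassen reduces 8 recursive multiplications to 7 at each level.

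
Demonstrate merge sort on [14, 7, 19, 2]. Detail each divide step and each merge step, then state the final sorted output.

Merge sort trace:

Split: [14, 7, 19, 2] -> [14, 7] and [19, 2]
  Split: [14, 7] -> [14] and [7]
  Merge: [14] + [7] -> [7, 14]
  Split: [19, 2] -> [19] and [2]
  Merge: [19] + [2] -> [2, 19]
Merge: [7, 14] + [2, 19] -> [2, 7, 14, 19]

Final sorted array: [2, 7, 14, 19]

The merge sort proceeds by recursively splitting the array and merging sorted halves.
After all merges, the sorted array is [2, 7, 14, 19].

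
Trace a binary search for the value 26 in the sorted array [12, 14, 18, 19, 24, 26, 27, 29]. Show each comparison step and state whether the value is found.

Binary search for 26 in [12, 14, 18, 19, 24, 26, 27, 29]:

lo=0, hi=7, mid=3, arr[mid]=19 -> 19 < 26, search right half
lo=4, hi=7, mid=5, arr[mid]=26 -> Found target at index 5!

Binary search finds 26 at index 5 after 2 comparisons. The search repeatedly halves the search space by comparing with the middle element.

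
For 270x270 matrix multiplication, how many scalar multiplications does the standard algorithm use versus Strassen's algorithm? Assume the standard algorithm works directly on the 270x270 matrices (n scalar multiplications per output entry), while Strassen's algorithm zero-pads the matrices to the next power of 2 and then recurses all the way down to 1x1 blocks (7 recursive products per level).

Matrix multiplication for 270x270 matrices:

Strassen's algorithm requires power-of-2 dimensions. Pad 270x270 to 512x512 (next power of 2).

Standard algorithm: 270^3 = 19683000 multiplications
Strassen's algorithm: 7^(log2(512)) = 7^9 = 40353607 multiplications
Difference: 19683000 - 40353607 = -20670607 (Strassen uses MORE here due to padding overhead — for small or just-over-power-of-2 n, padding can outweigh the per-level savings)

Standard: 19683000 multiplications (270^3). Strassen: 40353607 multiplications (7^9, after padding to 512x512). Strassen reduces 8 recursive multiplications to 7 at each level.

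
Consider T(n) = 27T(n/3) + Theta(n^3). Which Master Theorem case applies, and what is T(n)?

Master Theorem for T(n) = 27T(n/3) + O(n^3):

a = 27, b = 3, c = 3
log_b(a) = log_3(27) = 3.0000

Case 2: c = 3 = log_3(27) = 3.0000
T(n) = O(n^3 log n) = O(n^3 log n)

For T(n) = 27T(n/3) + O(n^3): log_3(27) = 3.0000. This is Case 2 of the Master Theorem (c = log_b(a), equal work at all levels), giving O(n^3 log n).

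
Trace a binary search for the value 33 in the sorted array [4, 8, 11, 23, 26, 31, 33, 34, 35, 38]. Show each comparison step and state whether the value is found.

Binary search for 33 in [4, 8, 11, 23, 26, 31, 33, 34, 35, 38]:

lo=0, hi=9, mid=4, arr[mid]=26 -> 26 < 33, search right half
lo=5, hi=9, mid=7, arr[mid]=34 -> 34 > 33, search left half
lo=5, hi=6, mid=5, arr[mid]=31 -> 31 < 33, search right half
lo=6, hi=6, mid=6, arr[mid]=33 -> Found target at index 6!

Binary search finds 33 at index 6 after 4 comparisons. The search repeatedly halves the search space by comparing with the middle element.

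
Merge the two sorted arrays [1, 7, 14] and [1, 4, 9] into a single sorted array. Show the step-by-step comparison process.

Merging process:

Compare 1 vs 1: take 1 from left. Merged: [1]
Compare 7 vs 1: take 1 from right. Merged: [1, 1]
Compare 7 vs 4: take 4 from right. Merged: [1, 1, 4]
Compare 7 vs 9: take 7 from left. Merged: [1, 1, 4, 7]
Compare 14 vs 9: take 9 from right. Merged: [1, 1, 4, 7, 9]
Append remaining from left: [14]. Merged: [1, 1, 4, 7, 9, 14]

Final merged array: [1, 1, 4, 7, 9, 14]
Total comparisons: 5

The merged array is [1, 1, 4, 7, 9, 14], requiring 5 comparisons. The merge step runs in O(n) time where n is the total number of elements.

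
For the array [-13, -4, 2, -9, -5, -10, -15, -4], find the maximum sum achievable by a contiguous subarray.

Using Kadane's algorithm on [-13, -4, 2, -9, -5, -10, -15, -4]:

Scanning through the array:
Position 1 (value -4): max_ending_here = -4, max_so_far = -4
Position 2 (value 2): max_ending_here = 2, max_so_far = 2
Position 3 (value -9): max_ending_here = -7, max_so_far = 2
Position 4 (value -5): max_ending_here = -5, max_so_far = 2
Position 5 (value -10): max_ending_here = -10, max_so_far = 2
Position 6 (value -15): max_ending_here = -15, max_so_far = 2
Position 7 (value -4): max_ending_here = -4, max_so_far = 2

Maximum subarray: [2]
Maximum sum: 2

The maximum subarray is [2] with sum 2. This subarray runs from index 2 to index 2.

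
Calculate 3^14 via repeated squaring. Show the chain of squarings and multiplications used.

Computing 3^14 by squaring (build up from 3^1; each line after the first costs one multiplication):

3^1 = 3
3^2 = (3^1)^2 = 3^2 = 9
3^3 = 3 * 3^2 = 3 * 9 = 27
3^6 = (3^3)^2 = 27^2 = 729
3^7 = 3 * 3^6 = 3 * 729 = 2187
3^14 = (3^7)^2 = 2187^2 = 4782969

Result: 4782969
Multiplications needed: 5 (5 lines after 3^1)

3^14 = 4782969. Using exponentiation by squaring, this requires 5 multiplications. The key idea: if the exponent is even, square the half-power; if odd, multiply by the base once.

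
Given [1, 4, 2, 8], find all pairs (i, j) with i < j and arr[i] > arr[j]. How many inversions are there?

Finding inversions in [1, 4, 2, 8]:

(1, 2): arr[1]=4 > arr[2]=2

Total inversions: 1

The array has 1 inversion(s): (1,2). Each pair (i,j) satisfies i < j and arr[i] > arr[j].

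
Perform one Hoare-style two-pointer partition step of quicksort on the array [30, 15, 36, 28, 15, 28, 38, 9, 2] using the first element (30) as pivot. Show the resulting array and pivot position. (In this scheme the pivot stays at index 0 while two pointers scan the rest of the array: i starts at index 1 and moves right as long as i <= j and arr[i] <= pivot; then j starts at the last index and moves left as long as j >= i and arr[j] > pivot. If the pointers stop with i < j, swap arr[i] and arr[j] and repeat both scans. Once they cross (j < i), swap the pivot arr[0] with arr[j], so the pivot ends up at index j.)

Hoare-style two-pointer partition with pivot = 30:

Initial array: [30, 15, 36, 28, 15, 28, 38, 9, 2]

Pointers start at i = 1, j = 8.
i stops at index 2 (arr[2]=36 > 30), j stops at index 8 (arr[8]=2 <= 30): swap arr[2] and arr[8], array becomes [30, 15, 2, 28, 15, 28, 38, 9, 36]
i stops at index 6 (arr[6]=38 > 30), j stops at index 7 (arr[7]=9 <= 30): swap arr[6] and arr[7], array becomes [30, 15, 2, 28, 15, 28, 9, 38, 36]
i ends at 7, j ends at 6: the pointers have crossed (j < i), so scanning stops.

Swap pivot arr[0] with arr[6] to place pivot at position 6: [9, 15, 2, 28, 15, 28, 30, 38, 36]
Pivot position: 6

After partitioning with pivot 30, the array becomes [9, 15, 2, 28, 15, 28, 30, 38, 36]. The pivot is placed at index 6. All elements to the left of the pivot are <= 30, and all elements to the right are > 30.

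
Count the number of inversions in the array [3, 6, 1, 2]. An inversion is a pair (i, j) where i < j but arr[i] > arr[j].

Finding inversions in [3, 6, 1, 2]:

(0, 2): arr[0]=3 > arr[2]=1
(0, 3): arr[0]=3 > arr[3]=2
(1, 2): arr[1]=6 > arr[2]=1
(1, 3): arr[1]=6 > arr[3]=2

Total inversions: 4

The array has 4 inversion(s): (0,2), (0,3), (1,2), (1,3). Each pair (i,j) satisfies i < j and arr[i] > arr[j].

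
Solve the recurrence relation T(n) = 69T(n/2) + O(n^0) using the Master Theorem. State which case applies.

Master Theorem for T(n) = 69T(n/2) + O(n^0):

a = 69, b = 2, c = 0
log_b(a) = log_2(69) = 6.1085

Case 1: c = 0 < log_2(69) = 6.1085
T(n) = O(n^(log_2 69))

For T(n) = 69T(n/2) + O(n^0): log_2(69) = 6.1085. This is Case 1 of the Master Theorem (c < log_b(a), work dominated by leaves), giving O(n^(log_2 69)).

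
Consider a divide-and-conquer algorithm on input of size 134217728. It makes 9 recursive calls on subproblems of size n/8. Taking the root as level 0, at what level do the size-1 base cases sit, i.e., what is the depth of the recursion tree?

For divide and conquer with division factor 8:

Problem sizes at each level:
Level 0: 134217728
Level 1: 16777216
Level 2: 2097152
Level 3: 262144
Level 4: 32768
Level 5: 4096
Level 6: 512
Level 7: 64
Level 8: 8
Level 9: 1

The root is level 0 and the size-1 base case is level 9 (the tree spans levels 0 through 9, i.e. 10 levels counting the root), so the depth is the number of divisions: log_8(134217728) = 9

The recursion tree depth is log_8(134217728) = 9. At each level, the problem size is divided by 8, so it takes 9 divisions to reduce to a base case of size 1. The algorithm makes 9 recursive calls at each level.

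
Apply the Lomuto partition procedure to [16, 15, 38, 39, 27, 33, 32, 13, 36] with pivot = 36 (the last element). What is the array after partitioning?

Lomuto partition with pivot = 36:

Initial array: [16, 15, 38, 39, 27, 33, 32, 13, 36]

arr[0]=16 <= 36: swap with position 0, array becomes [16, 15, 38, 39, 27, 33, 32, 13, 36]
arr[1]=15 <= 36: swap with position 1, array becomes [16, 15, 38, 39, 27, 33, 32, 13, 36]
arr[2]=38 > 36: no swap
arr[3]=39 > 36: no swap
arr[4]=27 <= 36: swap with position 2, array becomes [16, 15, 27, 39, 38, 33, 32, 13, 36]
arr[5]=33 <= 36: swap with position 3, array becomes [16, 15, 27, 33, 38, 39, 32, 13, 36]
arr[6]=32 <= 36: swap with position 4, array becomes [16, 15, 27, 33, 32, 39, 38, 13, 36]
arr[7]=13 <= 36: swap with position 5, array becomes [16, 15, 27, 33, 32, 13, 38, 39, 36]

Place pivot at position 6: [16, 15, 27, 33, 32, 13, 36, 39, 38]
Pivot position: 6

After partitioning with pivot 36, the array becomes [16, 15, 27, 33, 32, 13, 36, 39, 38]. The pivot is placed at index 6. All elements to the left of the pivot are <= 36, and all elements to the right are > 36.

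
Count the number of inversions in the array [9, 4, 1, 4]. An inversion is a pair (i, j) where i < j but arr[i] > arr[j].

Finding inversions in [9, 4, 1, 4]:

(0, 1): arr[0]=9 > arr[1]=4
(0, 2): arr[0]=9 > arr[2]=1
(0, 3): arr[0]=9 > arr[3]=4
(1, 2): arr[1]=4 > arr[2]=1

Total inversions: 4

The array has 4 inversion(s): (0,1), (0,2), (0,3), (1,2). Each pair (i,j) satisfies i < j and arr[i] > arr[j].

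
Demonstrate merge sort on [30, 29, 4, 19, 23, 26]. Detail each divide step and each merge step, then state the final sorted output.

Merge sort trace:

Split: [30, 29, 4, 19, 23, 26] -> [30, 29, 4] and [19, 23, 26]
  Split: [30, 29, 4] -> [30] and [29, 4]
    Split: [29, 4] -> [29] and [4]
    Merge: [29] + [4] -> [4, 29]
  Merge: [30] + [4, 29] -> [4, 29, 30]
  Split: [19, 23, 26] -> [19] and [23, 26]
    Split: [23, 26] -> [23] and [26]
    Merge: [23] + [26] -> [23, 26]
  Merge: [19] + [23, 26] -> [19, 23, 26]
Merge: [4, 29, 30] + [19, 23, 26] -> [4, 19, 23, 26, 29, 30]

Final sorted array: [4, 19, 23, 26, 29, 30]

The merge sort proceeds by recursively splitting the array and merging sorted halves.
After all merges, the sorted array is [4, 19, 23, 26, 29, 30].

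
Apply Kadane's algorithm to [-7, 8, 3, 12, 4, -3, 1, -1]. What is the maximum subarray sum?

Using Kadane's algorithm on [-7, 8, 3, 12, 4, -3, 1, -1]:

Scanning through the array:
Position 1 (value 8): max_ending_here = 8, max_so_far = 8
Position 2 (value 3): max_ending_here = 11, max_so_far = 11
Position 3 (value 12): max_ending_here = 23, max_so_far = 23
Position 4 (value 4): max_ending_here = 27, max_so_far = 27
Position 5 (value -3): max_ending_here = 24, max_so_far = 27
Position 6 (value 1): max_ending_here = 25, max_so_far = 27
Position 7 (value -1): max_ending_here = 24, max_so_far = 27

Maximum subarray: [8, 3, 12, 4]
Maximum sum: 27

The maximum subarray is [8, 3, 12, 4] with sum 27. This subarray runs from index 1 to index 4.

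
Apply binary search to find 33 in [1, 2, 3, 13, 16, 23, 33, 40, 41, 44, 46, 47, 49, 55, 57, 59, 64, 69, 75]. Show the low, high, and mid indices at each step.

Binary search for 33 in [1, 2, 3, 13, 16, 23, 33, 40, 41, 44, 46, 47, 49, 55, 57, 59, 64, 69, 75]:

lo=0, hi=18, mid=9, arr[mid]=44 -> 44 > 33, search left half
lo=0, hi=8, mid=4, arr[mid]=16 -> 16 < 33, search right half
lo=5, hi=8, mid=6, arr[mid]=33 -> Found target at index 6!

Binary search finds 33 at index 6 after 3 comparisons. The search repeatedly halves the search space by comparing with the middle element.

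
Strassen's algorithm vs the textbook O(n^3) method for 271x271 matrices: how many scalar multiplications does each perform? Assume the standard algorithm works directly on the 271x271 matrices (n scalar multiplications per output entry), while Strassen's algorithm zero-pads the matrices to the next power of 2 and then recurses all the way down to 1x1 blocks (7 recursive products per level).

Matrix multiplication for 271x271 matrices:

Strassen's algorithm requires power-of-2 dimensions. Pad 271x271 to 512x512 (next power of 2).

Standard algorithm: 271^3 = 19902511 multiplications
Strassen's algorithm: 7^(log2(512)) = 7^9 = 40353607 multiplications
Difference: 19902511 - 40353607 = -20451096 (Strassen uses MORE here due to padding overhead — for small or just-over-power-of-2 n, padding can outweigh the per-level savings)

Standard: 19902511 multiplications (271^3). Strassen: 40353607 multiplications (7^9, after padding to 512x512). Strassen reduces 8 recursive multiplications to 7 at each level.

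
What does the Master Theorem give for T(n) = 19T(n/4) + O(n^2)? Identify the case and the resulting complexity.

Master Theorem for T(n) = 19T(n/4) + O(n^2):

a = 19, b = 4, c = 2
log_b(a) = log_4(19) = 2.1240

Case 1: c = 2 < log_4(19) = 2.1240
T(n) = O(n^(log_4 19))

For T(n) = 19T(n/4) + O(n^2): log_4(19) = 2.1240. This is Case 1 of the Master Theorem (c < log_b(a), work dominated by leaves), giving O(n^(log_4 19)).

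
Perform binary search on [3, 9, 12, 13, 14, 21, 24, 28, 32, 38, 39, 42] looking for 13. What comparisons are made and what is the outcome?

Binary search for 13 in [3, 9, 12, 13, 14, 21, 24, 28, 32, 38, 39, 42]:

lo=0, hi=11, mid=5, arr[mid]=21 -> 21 > 13, search left half
lo=0, hi=4, mid=2, arr[mid]=12 -> 12 < 13, search right half
lo=3, hi=4, mid=3, arr[mid]=13 -> Found target at index 3!

Binary search finds 13 at index 3 after 3 comparisons. The search repeatedly halves the search space by comparing with the middle element.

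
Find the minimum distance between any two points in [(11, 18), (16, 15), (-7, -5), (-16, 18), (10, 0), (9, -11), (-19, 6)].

Computing all pairwise distances among 7 points:

d((11, 18), (16, 15)) = 5.831 <-- minimum
d((11, 18), (-7, -5)) = 29.2062
d((11, 18), (-16, 18)) = 27.0
d((11, 18), (10, 0)) = 18.0278
d((11, 18), (9, -11)) = 29.0689
d((11, 18), (-19, 6)) = 32.311
d((16, 15), (-7, -5)) = 30.4795
d((16, 15), (-16, 18)) = 32.1403
d((16, 15), (10, 0)) = 16.1555
d((16, 15), (9, -11)) = 26.9258
d((16, 15), (-19, 6)) = 36.1386
d((-7, -5), (-16, 18)) = 24.6982
d((-7, -5), (10, 0)) = 17.72
d((-7, -5), (9, -11)) = 17.088
d((-7, -5), (-19, 6)) = 16.2788
d((-16, 18), (10, 0)) = 31.6228
d((-16, 18), (9, -11)) = 38.2884
d((-16, 18), (-19, 6)) = 12.3693
d((10, 0), (9, -11)) = 11.0454
d((10, 0), (-19, 6)) = 29.6142
d((9, -11), (-19, 6)) = 32.7567

Closest pair: (11, 18) and (16, 15) with distance 5.831

The closest pair is (11, 18) and (16, 15) with Euclidean distance 5.831. For 7 points, brute-force pairwise comparison is shown above. For large n, the divide-and-conquer algorithm (sort by x, recurse on halves, check the dividing strip) achieves O(n log n).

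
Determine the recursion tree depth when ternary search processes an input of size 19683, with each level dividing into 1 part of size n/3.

For divide and conquer with division factor 3:

Problem sizes at each level:
Level 0: 19683
Level 1: 6561
Level 2: 2187
Level 3: 729
Level 4: 243
Level 5: 81
Level 6: 27
Level 7: 9
Level 8: 3
Level 9: 1

The root is level 0 and the size-1 base case is level 9 (the tree spans levels 0 through 9, i.e. 10 levels counting the root), so the depth is the number of divisions: log_3(19683) = 9

The recursion tree depth is log_3(19683) = 9. At each level, the problem size is divided by 3, so it takes 9 divisions to reduce to a base case of size 1. The algorithm makes 1 recursive call at each level.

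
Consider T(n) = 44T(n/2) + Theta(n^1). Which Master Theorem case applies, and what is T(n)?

Master Theorem for T(n) = 44T(n/2) + O(n^1):

a = 44, b = 2, c = 1
log_b(a) = log_2(44) = 5.4594

Case 1: c = 1 < log_2(44) = 5.4594
T(n) = O(n^(log_2 44))

For T(n) = 44T(n/2) + O(n^1): log_2(44) = 5.4594. This is Case 1 of the Master Theorem (c < log_b(a), work dominated by leaves), giving O(n^(log_2 44)).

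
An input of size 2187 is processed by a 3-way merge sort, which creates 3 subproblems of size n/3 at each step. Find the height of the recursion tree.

For divide and conquer with division factor 3:

Problem sizes at each level:
Level 0: 2187
Level 1: 729
Level 2: 243
Level 3: 81
Level 4: 27
Level 5: 9
Level 6: 3
Level 7: 1

The root is level 0 and the size-1 base case is level 7 (the tree spans levels 0 through 7, i.e. 8 levels counting the root), so the depth is the number of divisions: log_3(2187) = 7

The recursion tree depth is log_3(2187) = 7. At each level, the problem size is divided by 3, so it takes 7 divisions to reduce to a base case of size 1. The algorithm makes 3 recursive calls at each level.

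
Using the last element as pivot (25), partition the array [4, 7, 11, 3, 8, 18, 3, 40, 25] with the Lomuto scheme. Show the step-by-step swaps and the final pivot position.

Lomuto partition with pivot = 25:

Initial array: [4, 7, 11, 3, 8, 18, 3, 40, 25]

arr[0]=4 <= 25: swap with position 0, array becomes [4, 7, 11, 3, 8, 18, 3, 40, 25]
arr[1]=7 <= 25: swap with position 1, array becomes [4, 7, 11, 3, 8, 18, 3, 40, 25]
arr[2]=11 <= 25: swap with position 2, array becomes [4, 7, 11, 3, 8, 18, 3, 40, 25]
arr[3]=3 <= 25: swap with position 3, array becomes [4, 7, 11, 3, 8, 18, 3, 40, 25]
arr[4]=8 <= 25: swap with position 4, array becomes [4, 7, 11, 3, 8, 18, 3, 40, 25]
arr[5]=18 <= 25: swap with position 5, array becomes [4, 7, 11, 3, 8, 18, 3, 40, 25]
arr[6]=3 <= 25: swap with position 6, array becomes [4, 7, 11, 3, 8, 18, 3, 40, 25]
arr[7]=40 > 25: no swap

Place pivot at position 7: [4, 7, 11, 3, 8, 18, 3, 25, 40]
Pivot position: 7

After partitioning with pivot 25, the array becomes [4, 7, 11, 3, 8, 18, 3, 25, 40]. The pivot is placed at index 7. All elements to the left of the pivot are <= 25, and all elements to the right are > 25.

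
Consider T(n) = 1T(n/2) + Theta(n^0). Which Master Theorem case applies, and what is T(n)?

Master Theorem for T(n) = 1T(n/2) + O(n^0):

a = 1, b = 2, c = 0
log_b(a) = log_2(1) = 0.0000

Case 2: c = 0 = log_2(1) = 0.0000
T(n) = O(n^0 log n) = O(log n)

For T(n) = 1T(n/2) + O(n^0): log_2(1) = 0.0000. This is Case 2 of the Master Theorem (c = log_b(a), equal work at all levels), giving O(log n).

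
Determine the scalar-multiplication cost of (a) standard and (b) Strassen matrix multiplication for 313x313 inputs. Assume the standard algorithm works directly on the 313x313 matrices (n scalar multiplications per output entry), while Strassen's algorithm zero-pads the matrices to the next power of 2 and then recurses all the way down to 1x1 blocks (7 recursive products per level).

Matrix multiplication for 313x313 matrices:

Strassen's algorithm requires power-of-2 dimensions. Pad 313x313 to 512x512 (next power of 2).

Standard algorithm: 313^3 = 30664297 multiplications
Strassen's algorithm: 7^(log2(512)) = 7^9 = 40353607 multiplications
Difference: 30664297 - 40353607 = -9689310 (Strassen uses MORE here due to padding overhead — for small or just-over-power-of-2 n, padding can outweigh the per-level savings)

Standard: 30664297 multiplications (313^3). Strassen: 40353607 multiplications (7^9, after padding to 512x512). Strassen reduces 8 recursive multiplications to 7 at each level.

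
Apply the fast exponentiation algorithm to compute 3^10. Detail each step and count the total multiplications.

Computing 3^10 by squaring (build up from 3^1; each line after the first costs one multiplication):

3^1 = 3
3^2 = (3^1)^2 = 3^2 = 9
3^4 = (3^2)^2 = 9^2 = 81
3^5 = 3 * 3^4 = 3 * 81 = 243
3^10 = (3^5)^2 = 243^2 = 59049

Result: 59049
Multiplications needed: 4 (4 lines after 3^1)

3^10 = 59049. Using exponentiation by squaring, this requires 4 multiplications. The key idea: if the exponent is even, square the half-power; if odd, multiply by the base once.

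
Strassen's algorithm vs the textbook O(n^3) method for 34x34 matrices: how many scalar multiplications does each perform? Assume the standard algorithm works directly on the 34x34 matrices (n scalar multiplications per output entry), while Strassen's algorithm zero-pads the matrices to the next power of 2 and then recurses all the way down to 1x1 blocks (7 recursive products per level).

Matrix multiplication for 34x34 matrices:

Strassen's algorithm requires power-of-2 dimensions. Pad 34x34 to 64x64 (next power of 2).

Standard algorithm: 34^3 = 39304 multiplications
Strassen's algorithm: 7^(log2(64)) = 7^6 = 117649 multiplications
Difference: 39304 - 117649 = -78345 (Strassen uses MORE here due to padding overhead — for small or just-over-power-of-2 n, padding can outweigh the per-level savings)

Standard: 39304 multiplications (34^3). Strassen: 117649 multiplications (7^6, after padding to 64x64). Strassen reduces 8 recursive multiplications to 7 at each level.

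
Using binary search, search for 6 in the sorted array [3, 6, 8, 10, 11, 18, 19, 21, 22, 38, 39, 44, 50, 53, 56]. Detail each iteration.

Binary search for 6 in [3, 6, 8, 10, 11, 18, 19, 21, 22, 38, 39, 44, 50, 53, 56]:

lo=0, hi=14, mid=7, arr[mid]=21 -> 21 > 6, search left half
lo=0, hi=6, mid=3, arr[mid]=10 -> 10 > 6, search left half
lo=0, hi=2, mid=1, arr[mid]=6 -> Found target at index 1!

Binary search finds 6 at index 1 after 3 comparisons. The search repeatedly halves the search space by comparing with the middle element.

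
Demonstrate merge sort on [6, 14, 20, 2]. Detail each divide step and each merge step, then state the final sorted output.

Merge sort trace:

Split: [6, 14, 20, 2] -> [6, 14] and [20, 2]
  Split: [6, 14] -> [6] and [14]
  Merge: [6] + [14] -> [6, 14]
  Split: [20, 2] -> [20] and [2]
  Merge: [20] + [2] -> [2, 20]
Merge: [6, 14] + [2, 20] -> [2, 6, 14, 20]

Final sorted array: [2, 6, 14, 20]

The merge sort proceeds by recursively splitting the array and merging sorted halves.
After all merges, the sorted array is [2, 6, 14, 20].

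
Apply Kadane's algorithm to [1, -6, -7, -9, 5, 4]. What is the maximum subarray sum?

Using Kadane's algorithm on [1, -6, -7, -9, 5, 4]:

Scanning through the array:
Position 1 (value -6): max_ending_here = -5, max_so_far = 1
Position 2 (value -7): max_ending_here = -7, max_so_far = 1
Position 3 (value -9): max_ending_here = -9, max_so_far = 1
Position 4 (value 5): max_ending_here = 5, max_so_far = 5
Position 5 (value 4): max_ending_here = 9, max_so_far = 9

Maximum subarray: [5, 4]
Maximum sum: 9

The maximum subarray is [5, 4] with sum 9. This subarray runs from index 4 to index 5.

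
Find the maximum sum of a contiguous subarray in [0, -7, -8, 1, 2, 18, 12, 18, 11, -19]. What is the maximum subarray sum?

Using Kadane's algorithm on [0, -7, -8, 1, 2, 18, 12, 18, 11, -19]:

Scanning through the array:
Position 1 (value -7): max_ending_here = -7, max_so_far = 0
Position 2 (value -8): max_ending_here = -8, max_so_far = 0
Position 3 (value 1): max_ending_here = 1, max_so_far = 1
Position 4 (value 2): max_ending_here = 3, max_so_far = 3
Position 5 (value 18): max_ending_here = 21, max_so_far = 21
Position 6 (value 12): max_ending_here = 33, max_so_far = 33
Position 7 (value 18): max_ending_here = 51, max_so_far = 51
Position 8 (value 11): max_ending_here = 62, max_so_far = 62
Position 9 (value -19): max_ending_here = 43, max_so_far = 62

Maximum subarray: [1, 2, 18, 12, 18, 11]
Maximum sum: 62

The maximum subarray is [1, 2, 18, 12, 18, 11] with sum 62. This subarray runs from index 3 to index 8.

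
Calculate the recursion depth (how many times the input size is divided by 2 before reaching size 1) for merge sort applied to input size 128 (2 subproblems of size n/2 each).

For divide and conquer with division factor 2:

Problem sizes at each level:
Level 0: 128
Level 1: 64
Level 2: 32
Level 3: 16
Level 4: 8
Level 5: 4
Level 6: 2
Level 7: 1

The root is level 0 and the size-1 base case is level 7 (the tree spans levels 0 through 7, i.e. 8 levels counting the root), so the depth is the number of divisions: log_2(128) = 7

The recursion tree depth is log_2(128) = 7. At each level, the problem size is divided by 2, so it takes 7 divisions to reduce to a base case of size 1. The algorithm makes 2 recursive calls at each level.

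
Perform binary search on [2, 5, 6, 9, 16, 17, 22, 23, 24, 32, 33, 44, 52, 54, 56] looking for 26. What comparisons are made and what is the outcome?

Binary search for 26 in [2, 5, 6, 9, 16, 17, 22, 23, 24, 32, 33, 44, 52, 54, 56]:

lo=0, hi=14, mid=7, arr[mid]=23 -> 23 < 26, search right half
lo=8, hi=14, mid=11, arr[mid]=44 -> 44 > 26, search left half
lo=8, hi=10, mid=9, arr[mid]=32 -> 32 > 26, search left half
lo=8, hi=8, mid=8, arr[mid]=24 -> 24 < 26, search right half
lo=9 > hi=8, target 26 not found

Binary search determines that 26 is not in the array after 4 comparisons. The search space was exhausted without finding the target.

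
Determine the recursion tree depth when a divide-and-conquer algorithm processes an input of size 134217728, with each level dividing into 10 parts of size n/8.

For divide and conquer with division factor 8:

Problem sizes at each level:
Level 0: 134217728
Level 1: 16777216
Level 2: 2097152
Level 3: 262144
Level 4: 32768
Level 5: 4096
Level 6: 512
Level 7: 64
Level 8: 8
Level 9: 1

The root is level 0 and the size-1 base case is level 9 (the tree spans levels 0 through 9, i.e. 10 levels counting the root), so the depth is the number of divisions: log_8(134217728) = 9

The recursion tree depth is log_8(134217728) = 9. At each level, the problem size is divided by 8, so it takes 9 divisions to reduce to a base case of size 1. The algorithm makes 10 recursive calls at each level.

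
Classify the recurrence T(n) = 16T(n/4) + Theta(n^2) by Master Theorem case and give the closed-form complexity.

Master Theorem for T(n) = 16T(n/4) + O(n^2):

a = 16, b = 4, c = 2
log_b(a) = log_4(16) = 2.0000

Case 2: c = 2 = log_4(16) = 2.0000
T(n) = O(n^2 log n) = O(n^2 log n)

For T(n) = 16T(n/4) + O(n^2): log_4(16) = 2.0000. This is Case 2 of the Master Theorem (c = log_b(a), equal work at all levels), giving O(n^2 log n).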